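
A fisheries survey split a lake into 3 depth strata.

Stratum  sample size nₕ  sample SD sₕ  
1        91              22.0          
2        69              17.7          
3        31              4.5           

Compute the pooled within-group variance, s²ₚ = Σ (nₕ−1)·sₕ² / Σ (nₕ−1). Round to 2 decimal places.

348.25

Degrees of freedom: 90 + 68 + 30 = 188.
Σ(nₕ−1)sₕ² = 90·484 + 68·313.29 + 30·20.25 = 65471.22.
s²ₚ = 65471.22 / 188 = 348.2512... → 348.25.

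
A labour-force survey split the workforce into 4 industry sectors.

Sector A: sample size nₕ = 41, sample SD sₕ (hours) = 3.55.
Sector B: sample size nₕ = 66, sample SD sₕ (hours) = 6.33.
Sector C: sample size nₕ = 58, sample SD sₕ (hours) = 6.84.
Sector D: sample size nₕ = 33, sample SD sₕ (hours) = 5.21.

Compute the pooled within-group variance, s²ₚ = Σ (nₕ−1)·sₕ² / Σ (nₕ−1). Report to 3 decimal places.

34.247

Degrees of freedom: 40 + 65 + 57 + 32 = 194.
Σ(nₕ−1)sₕ² = 40·12.6025 + 65·40.0689 + 57·46.7856 + 32·27.1441 = 6643.9689.
s²ₚ = 6643.9689 / 194 = 34.24726... → 34.247.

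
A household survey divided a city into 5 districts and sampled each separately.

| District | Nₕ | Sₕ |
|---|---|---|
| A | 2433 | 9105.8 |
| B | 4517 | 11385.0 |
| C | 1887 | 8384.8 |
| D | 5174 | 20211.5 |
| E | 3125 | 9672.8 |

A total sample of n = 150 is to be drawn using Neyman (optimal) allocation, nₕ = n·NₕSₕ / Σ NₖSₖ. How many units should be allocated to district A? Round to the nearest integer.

A: NₕSₕ = 2433·9105.8 = 22154411.4
B: NₕSₕ = 4517·11385.0 = 51426045
C: NₕSₕ = 1887·8384.8 = 15822117.6
D: NₕSₕ = 5174·20211.5 = 104574301
E: NₕSₕ = 3125·9672.8 = 30227500
Σ NₕSₕ = 224204375.
n_A = 150·22154411.4/224204375 = 14.822... → 15.

15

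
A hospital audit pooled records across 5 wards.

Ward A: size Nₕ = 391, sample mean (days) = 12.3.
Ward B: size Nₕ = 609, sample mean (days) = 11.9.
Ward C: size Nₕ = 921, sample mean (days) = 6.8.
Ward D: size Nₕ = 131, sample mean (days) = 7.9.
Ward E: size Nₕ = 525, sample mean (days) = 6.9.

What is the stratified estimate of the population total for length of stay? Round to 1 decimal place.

22976.6

Estimate total by summing Nₕ·x̄ₕ over strata.
391·12.3 + 609·11.9 + 921·6.8 + 131·7.9 + 525·6.9 = 4809.3 + 7247.1 + 6262.8 + 1034.9 + 3622.5 = 22976.6.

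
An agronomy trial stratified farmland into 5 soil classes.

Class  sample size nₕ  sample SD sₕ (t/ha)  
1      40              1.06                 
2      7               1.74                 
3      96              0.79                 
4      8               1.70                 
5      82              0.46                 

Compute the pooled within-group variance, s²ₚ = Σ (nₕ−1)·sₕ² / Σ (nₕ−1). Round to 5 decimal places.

0.69581

1: (40−1)·1.06² = 39·1.1236 = 43.8204
2: (7−1)·1.74² = 6·3.0276 = 18.1656
3: (96−1)·0.79² = 95·0.6241 = 59.2895
4: (8−1)·1.70² = 7·2.89 = 20.23
5: (82−1)·0.46² = 81·0.2116 = 17.1396
Numerator = 158.6451; denominator = Σ(nₕ−1) = 228.
s²ₚ = 158.6451/228 = 0.6958118... → 0.69581.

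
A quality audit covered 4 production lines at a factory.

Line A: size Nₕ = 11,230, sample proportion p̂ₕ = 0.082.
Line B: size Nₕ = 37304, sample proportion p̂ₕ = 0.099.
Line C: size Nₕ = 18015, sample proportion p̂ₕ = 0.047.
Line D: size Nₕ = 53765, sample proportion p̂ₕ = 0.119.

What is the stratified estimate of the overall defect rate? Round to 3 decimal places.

0.099

N = 11230 + 37304 + 18015 + 53765 = 120314.
Overall proportion = Σ (Nₕ/N)·p̂ₕ.
Σ Nₕp̂ₕ = 920.86 + 3693.096 + 846.705 + 6398.035 = 11858.696.
11858.696 / 120314 = 0.09856... → 0.099.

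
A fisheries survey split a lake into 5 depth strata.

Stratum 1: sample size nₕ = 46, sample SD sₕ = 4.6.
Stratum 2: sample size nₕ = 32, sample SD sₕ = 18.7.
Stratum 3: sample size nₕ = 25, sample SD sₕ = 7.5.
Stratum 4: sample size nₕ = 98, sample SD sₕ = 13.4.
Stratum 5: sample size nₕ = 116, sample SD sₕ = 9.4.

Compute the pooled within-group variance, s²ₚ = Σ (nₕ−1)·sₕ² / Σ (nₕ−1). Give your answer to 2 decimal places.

1: (46−1)·4.6² = 45·21.16 = 952.2
2: (32−1)·18.7² = 31·349.69 = 10840.39
3: (25−1)·7.5² = 24·56.25 = 1350
4: (98−1)·13.4² = 97·179.56 = 17417.32
5: (116−1)·9.4² = 115·88.36 = 10161.4
Numerator = 40721.31; denominator = Σ(nₕ−1) = 312.
s²ₚ = 40721.31/312 = 130.5170... → 130.52.

130.52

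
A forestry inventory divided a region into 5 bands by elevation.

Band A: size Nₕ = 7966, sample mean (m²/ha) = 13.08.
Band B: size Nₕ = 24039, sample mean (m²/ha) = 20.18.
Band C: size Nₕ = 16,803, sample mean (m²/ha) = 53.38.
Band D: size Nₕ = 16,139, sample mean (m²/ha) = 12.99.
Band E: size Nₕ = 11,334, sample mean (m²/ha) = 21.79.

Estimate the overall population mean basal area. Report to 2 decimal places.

x̄_st = (Σ Nₕx̄ₕ) / (Σ Nₕ) = (7966·13.08 + 24039·20.18 + 16803·53.38 + 16139·12.99 + 11334·21.79) / 76281
= 1942859.91 / 76281 = 25.4698... → 25.47.

25.47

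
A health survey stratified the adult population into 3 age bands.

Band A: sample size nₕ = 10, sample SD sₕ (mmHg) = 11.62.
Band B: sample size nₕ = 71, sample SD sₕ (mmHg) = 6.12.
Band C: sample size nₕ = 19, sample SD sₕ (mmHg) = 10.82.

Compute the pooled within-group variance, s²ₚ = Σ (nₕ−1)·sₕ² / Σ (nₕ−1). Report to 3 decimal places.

Degrees of freedom: 9 + 70 + 18 = 97.
Σ(nₕ−1)sₕ² = 9·135.0244 + 70·37.4544 + 18·117.0724 = 5944.3308.
s²ₚ = 5944.3308 / 97 = 61.28176... → 61.282.

61.282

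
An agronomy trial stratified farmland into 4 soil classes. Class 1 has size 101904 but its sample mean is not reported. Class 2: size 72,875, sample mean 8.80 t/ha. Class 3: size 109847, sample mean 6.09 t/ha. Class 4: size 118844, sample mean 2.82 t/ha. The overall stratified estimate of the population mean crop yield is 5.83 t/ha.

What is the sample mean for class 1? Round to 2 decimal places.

Σ Nₕx̄ₕ = N·μ, so 101904·x̄_1 = 403470·5.83 − (72875·8.80 + 109847·6.09 + 118844·2.82).
= 2352230.1 − 1645408.31 = 706821.79.
x̄_1 = 706821.79 / 101904 = 6.9362... → 6.94.

6.94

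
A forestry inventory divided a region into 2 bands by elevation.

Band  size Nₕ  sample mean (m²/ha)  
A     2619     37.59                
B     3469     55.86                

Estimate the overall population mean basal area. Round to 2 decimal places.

48.00

N = 6088; weights Wₕ = Nₕ/N = (0.4302, 0.5698).
x̄_st = Σ Wₕ·x̄ₕ = 0.4302·37.59 + 0.5698·55.86 ≈ 48.0004...
→ 48.00.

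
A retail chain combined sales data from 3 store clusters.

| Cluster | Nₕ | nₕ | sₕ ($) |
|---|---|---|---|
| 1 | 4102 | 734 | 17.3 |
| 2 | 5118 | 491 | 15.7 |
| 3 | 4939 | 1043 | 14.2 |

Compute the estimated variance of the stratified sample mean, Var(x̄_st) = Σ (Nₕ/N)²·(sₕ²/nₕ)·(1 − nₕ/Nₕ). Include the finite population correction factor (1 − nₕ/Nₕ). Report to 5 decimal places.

N = 14159. Term for each stratum: Wₕ²sₕ²/nₕ·(1−nₕ/Nₕ).
Var(x̄_st) = 0.02809951 + 0.05929969 + 0.01855604 = 0.10595523 → 0.10596.

0.10596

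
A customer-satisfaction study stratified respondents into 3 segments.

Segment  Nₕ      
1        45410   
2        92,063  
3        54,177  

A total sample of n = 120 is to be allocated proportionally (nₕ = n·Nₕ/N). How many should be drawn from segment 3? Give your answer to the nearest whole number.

N = 45410 + 92063 + 54177 = 191650.
n_3 = 120·54177/191650 = 33.922... → 34.

34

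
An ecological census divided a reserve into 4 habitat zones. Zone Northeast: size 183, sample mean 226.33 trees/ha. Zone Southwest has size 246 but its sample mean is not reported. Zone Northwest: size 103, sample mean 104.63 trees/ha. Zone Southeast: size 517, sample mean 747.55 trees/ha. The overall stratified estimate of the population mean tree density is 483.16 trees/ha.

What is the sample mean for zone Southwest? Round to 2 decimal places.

N = 183 + 246 + 103 + 517 = 1049.
Overall total = μ·N = 483.16·1049 = 506834.84.
Subtract the known strata: 183·226.33 + 103·104.63 + 517·747.55 = 438678.63.
Remaining total for zone Southwest: 506834.84 − 438678.63 = 68156.21.
Divide by its size: 68156.21 / 246 = 277.0578... → 277.06.

277.06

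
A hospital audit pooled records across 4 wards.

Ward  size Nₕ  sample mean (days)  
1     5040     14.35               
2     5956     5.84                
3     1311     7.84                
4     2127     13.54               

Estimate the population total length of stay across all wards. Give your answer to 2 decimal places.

146184.86

Estimate total by summing Nₕ·x̄ₕ over strata.
5040·14.35 + 5956·5.84 + 1311·7.84 + 2127·13.54 = 72324 + 34783.04 + 10278.24 + 28799.58 = 146184.86.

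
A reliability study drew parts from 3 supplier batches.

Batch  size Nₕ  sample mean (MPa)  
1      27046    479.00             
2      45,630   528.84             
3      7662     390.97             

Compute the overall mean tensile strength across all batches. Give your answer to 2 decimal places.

498.91

x̄_st = (Σ Nₕx̄ₕ) / (Σ Nₕ) = (27046·479.00 + 45630·528.84 + 7662·390.97) / 80338
= 40081615.34 / 80338 = 498.9123... → 498.91.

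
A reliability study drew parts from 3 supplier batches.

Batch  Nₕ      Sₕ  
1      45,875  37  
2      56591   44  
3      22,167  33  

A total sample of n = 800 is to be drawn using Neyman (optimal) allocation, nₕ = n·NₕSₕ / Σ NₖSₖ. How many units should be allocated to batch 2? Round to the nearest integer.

405

Σ NₕSₕ = 45875·37 + 56591·44 + 22167·33 = 4918890.
Share for 2: 2490004/4918890 = 0.50621.
n_2 = 800 × 0.50621 = 404.970... → 405.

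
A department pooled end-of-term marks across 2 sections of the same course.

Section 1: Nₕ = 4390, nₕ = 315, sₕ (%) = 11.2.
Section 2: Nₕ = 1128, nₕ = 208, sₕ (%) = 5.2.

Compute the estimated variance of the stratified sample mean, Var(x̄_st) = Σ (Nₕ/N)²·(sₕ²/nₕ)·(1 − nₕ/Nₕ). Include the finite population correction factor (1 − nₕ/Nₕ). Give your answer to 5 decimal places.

N = 5518; Wₕ = Nₕ/N.
section 1: (4390/5518)²·11.2²/315·(1 − 315/4390) = 0.23396680
section 2: (1128/5518)²·5.2²/208·(1 − 208/1128) = 0.00443075
Sum = 0.23839754 → 0.23840.

0.23840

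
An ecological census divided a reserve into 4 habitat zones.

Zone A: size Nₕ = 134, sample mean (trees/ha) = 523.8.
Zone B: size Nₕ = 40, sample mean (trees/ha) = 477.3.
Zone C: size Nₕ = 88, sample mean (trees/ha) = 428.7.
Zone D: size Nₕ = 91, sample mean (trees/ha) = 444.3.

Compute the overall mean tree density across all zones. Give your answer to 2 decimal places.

474.33

x̄_st = (Σ Nₕx̄ₕ) / (Σ Nₕ) = (134·523.8 + 40·477.3 + 88·428.7 + 91·444.3) / 353
= 167438.1 / 353 = 474.3289... → 474.33.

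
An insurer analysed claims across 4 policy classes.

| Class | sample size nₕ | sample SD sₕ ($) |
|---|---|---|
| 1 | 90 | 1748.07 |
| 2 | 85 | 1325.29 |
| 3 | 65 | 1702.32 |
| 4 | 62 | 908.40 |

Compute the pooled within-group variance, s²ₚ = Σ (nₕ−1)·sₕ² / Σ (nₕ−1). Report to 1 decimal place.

2198995.0

1: (90−1)·1748.07² = 89·3055748.7249 = 271961636.5161
2: (85−1)·1325.29² = 84·1756393.5841 = 147537061.0644
3: (65−1)·1702.32² = 64·2897893.3824 = 185465176.4736
4: (62−1)·908.40² = 61·825190.56 = 50336624.16
Numerator = 655300498.2141; denominator = Σ(nₕ−1) = 298.
s²ₚ = 655300498.2141/298 = 2198994.960... → 2198995.0.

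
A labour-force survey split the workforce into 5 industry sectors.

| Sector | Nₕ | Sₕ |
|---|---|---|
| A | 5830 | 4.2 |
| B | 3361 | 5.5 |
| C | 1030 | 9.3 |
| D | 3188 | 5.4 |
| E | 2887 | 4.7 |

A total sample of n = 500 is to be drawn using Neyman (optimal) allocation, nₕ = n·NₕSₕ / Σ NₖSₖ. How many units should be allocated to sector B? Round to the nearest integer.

111

A: NₕSₕ = 5830·4.2 = 24486
B: NₕSₕ = 3361·5.5 = 18485.5
C: NₕSₕ = 1030·9.3 = 9579
D: NₕSₕ = 3188·5.4 = 17215.2
E: NₕSₕ = 2887·4.7 = 13568.9
Σ NₕSₕ = 83334.6.
n_B = 500·18485.5/83334.6 = 110.911... → 111.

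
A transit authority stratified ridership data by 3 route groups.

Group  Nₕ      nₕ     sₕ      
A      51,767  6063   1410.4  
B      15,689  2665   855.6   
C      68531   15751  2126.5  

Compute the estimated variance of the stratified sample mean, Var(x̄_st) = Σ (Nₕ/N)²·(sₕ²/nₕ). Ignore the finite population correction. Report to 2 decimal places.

124.11

N = 135987; Wₕ = Nₕ/N.
group A: (51767/135987)²·1410.4²/6063 = 47.54537
group B: (15689/135987)²·855.6²/2665 = 3.65629
group C: (68531/135987)²·2126.5²/15751 = 72.91250
Sum = 124.11416 → 124.11.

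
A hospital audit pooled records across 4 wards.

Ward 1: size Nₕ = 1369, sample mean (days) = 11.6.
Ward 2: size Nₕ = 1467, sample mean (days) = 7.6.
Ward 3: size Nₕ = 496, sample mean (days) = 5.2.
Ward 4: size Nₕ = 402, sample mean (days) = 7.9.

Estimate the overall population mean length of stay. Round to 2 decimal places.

N = 1369 + 1467 + 496 + 402 = 3734.
Overall mean = Σ (Nₕ/N)·x̄ₕ — weight by population share, not a simple average.
Σ Nₕx̄ₕ = 1369·11.6 + 1467·7.6 + 496·5.2 + 402·7.9 = 15880.4 + 11149.2 + 2579.2 + 3175.8 = 32784.6.
Divide by N: 32784.6 / 3734 = 8.7800... → 8.78.

8.78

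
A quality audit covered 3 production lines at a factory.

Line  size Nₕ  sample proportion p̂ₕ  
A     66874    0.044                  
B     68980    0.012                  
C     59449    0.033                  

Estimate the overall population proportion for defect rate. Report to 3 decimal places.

N = 66874 + 68980 + 59449 = 195303.
Overall proportion = Σ (Nₕ/N)·p̂ₕ.
Σ Nₕp̂ₕ = 2942.456 + 827.76 + 1961.817 = 5732.033.
5732.033 / 195303 = 0.02935... → 0.029.

0.029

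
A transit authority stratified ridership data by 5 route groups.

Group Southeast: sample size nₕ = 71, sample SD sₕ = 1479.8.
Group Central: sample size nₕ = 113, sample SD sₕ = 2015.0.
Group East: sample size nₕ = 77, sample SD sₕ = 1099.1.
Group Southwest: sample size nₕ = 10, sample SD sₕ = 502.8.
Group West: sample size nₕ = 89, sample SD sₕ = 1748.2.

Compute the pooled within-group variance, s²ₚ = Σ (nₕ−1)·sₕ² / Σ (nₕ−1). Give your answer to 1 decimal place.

Southeast: (71−1)·1479.8² = 70·2189808.04 = 153286562.8
Central: (113−1)·2015.0² = 112·4060225 = 454745200
East: (77−1)·1099.1² = 76·1208020.81 = 91809581.56
Southwest: (10−1)·502.8² = 9·252807.84 = 2275270.56
West: (89−1)·1748.2² = 88·3056203.24 = 268945885.12
Numerator = 971062500.04; denominator = Σ(nₕ−1) = 355.
s²ₚ = 971062500.04/355 = 2735387.324... → 2735387.3.

2735387.3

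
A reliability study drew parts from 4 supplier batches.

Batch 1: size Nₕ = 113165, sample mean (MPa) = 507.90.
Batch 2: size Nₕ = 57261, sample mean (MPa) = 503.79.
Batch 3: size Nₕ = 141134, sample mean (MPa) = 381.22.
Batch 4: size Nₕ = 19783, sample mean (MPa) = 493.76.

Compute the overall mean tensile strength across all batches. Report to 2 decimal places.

452.39

x̄_st = (Σ Nₕx̄ₕ) / (Σ Nₕ) = (113165·507.90 + 57261·503.79 + 141134·381.22 + 19783·493.76) / 331343
= 149895180.25 / 331343 = 452.3867... → 452.39.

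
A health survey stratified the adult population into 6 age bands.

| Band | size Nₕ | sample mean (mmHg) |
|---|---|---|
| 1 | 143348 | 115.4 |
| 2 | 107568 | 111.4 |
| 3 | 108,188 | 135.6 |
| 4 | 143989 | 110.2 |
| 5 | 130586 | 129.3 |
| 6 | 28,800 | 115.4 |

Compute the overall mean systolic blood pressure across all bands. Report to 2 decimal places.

x̄_st = (Σ Nₕx̄ₕ) / (Σ Nₕ) = (143348·115.4 + 107568·111.4 + 108188·135.6 + 143989·110.2 + 130586·129.3 + 28800·115.4) / 662479
= 79271604.8 / 662479 = 119.6590... → 119.66.

119.66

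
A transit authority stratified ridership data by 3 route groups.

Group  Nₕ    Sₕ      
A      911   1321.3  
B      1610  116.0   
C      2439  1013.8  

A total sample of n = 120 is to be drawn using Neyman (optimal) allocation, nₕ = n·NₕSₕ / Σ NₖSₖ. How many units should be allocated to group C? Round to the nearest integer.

A: NₕSₕ = 911·1321.3 = 1203704.3
B: NₕSₕ = 1610·116.0 = 186760
C: NₕSₕ = 2439·1013.8 = 2472658.2
Σ NₕSₕ = 3863122.5.
n_C = 120·2472658.2/3863122.5 = 76.808... → 77.

77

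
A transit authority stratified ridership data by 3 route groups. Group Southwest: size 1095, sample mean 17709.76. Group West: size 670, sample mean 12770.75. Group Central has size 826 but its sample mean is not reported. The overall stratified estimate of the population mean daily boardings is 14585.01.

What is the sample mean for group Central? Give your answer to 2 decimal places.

N = 1095 + 670 + 826 = 2591.
Overall total = μ·N = 14585.01·2591 = 37789760.91.
Subtract the known strata: 1095·17709.76 + 670·12770.75 = 27948589.7.
Remaining total for group Central: 37789760.91 − 27948589.7 = 9841171.21.
Divide by its size: 9841171.21 / 826 = 11914.2509... → 11914.25.

11914.25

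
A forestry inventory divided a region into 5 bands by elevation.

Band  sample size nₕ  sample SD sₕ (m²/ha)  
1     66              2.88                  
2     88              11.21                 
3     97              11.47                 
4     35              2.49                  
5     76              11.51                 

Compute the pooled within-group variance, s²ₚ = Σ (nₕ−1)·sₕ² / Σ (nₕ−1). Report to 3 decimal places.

Degrees of freedom: 65 + 87 + 96 + 34 + 75 = 357.
Σ(nₕ−1)sₕ² = 65·8.2944 + 87·125.6641 + 96·131.5609 + 34·6.2001 + 75·132.4801 = 34248.57.
s²ₚ = 34248.57 / 357 = 95.93437... → 95.934.

95.934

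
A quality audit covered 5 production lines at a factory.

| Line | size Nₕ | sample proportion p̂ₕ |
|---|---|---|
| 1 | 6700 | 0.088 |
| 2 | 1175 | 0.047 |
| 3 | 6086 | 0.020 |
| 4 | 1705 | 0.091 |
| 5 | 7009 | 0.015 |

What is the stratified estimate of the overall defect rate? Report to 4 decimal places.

N = 6700 + 1175 + 6086 + 1705 + 7009 = 22675.
Overall proportion = Σ (Nₕ/N)·p̂ₕ.
Σ Nₕp̂ₕ = 589.6 + 55.225 + 121.72 + 155.155 + 105.135 = 1026.835.
1026.835 / 22675 = 0.045285... → 0.0453.

0.0453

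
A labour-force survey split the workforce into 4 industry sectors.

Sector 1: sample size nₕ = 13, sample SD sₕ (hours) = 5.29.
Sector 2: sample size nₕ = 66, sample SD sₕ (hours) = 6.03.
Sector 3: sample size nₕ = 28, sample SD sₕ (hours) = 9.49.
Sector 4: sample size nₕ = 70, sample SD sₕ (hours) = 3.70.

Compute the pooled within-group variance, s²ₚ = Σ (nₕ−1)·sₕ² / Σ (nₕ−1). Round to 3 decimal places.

1: (13−1)·5.29² = 12·27.9841 = 335.8092
2: (66−1)·6.03² = 65·36.3609 = 2363.4585
3: (28−1)·9.49² = 27·90.0601 = 2431.6227
4: (70−1)·3.70² = 69·13.69 = 944.61
Numerator = 6075.5004; denominator = Σ(nₕ−1) = 173.
s²ₚ = 6075.5004/173 = 35.11850... → 35.118.

35.118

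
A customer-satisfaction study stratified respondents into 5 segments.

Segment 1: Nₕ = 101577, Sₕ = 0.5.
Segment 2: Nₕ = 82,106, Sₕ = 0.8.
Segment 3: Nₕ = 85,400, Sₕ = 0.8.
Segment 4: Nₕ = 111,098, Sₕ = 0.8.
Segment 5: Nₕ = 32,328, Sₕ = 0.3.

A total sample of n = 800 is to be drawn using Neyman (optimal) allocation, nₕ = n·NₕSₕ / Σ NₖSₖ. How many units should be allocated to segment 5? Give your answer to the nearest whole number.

27

1: NₕSₕ = 101577·0.5 = 50788.5
2: NₕSₕ = 82106·0.8 = 65684.8
3: NₕSₕ = 85400·0.8 = 68320
4: NₕSₕ = 111098·0.8 = 88878.4
5: NₕSₕ = 32328·0.3 = 9698.4
Σ NₕSₕ = 283370.1.
n_5 = 800·9698.4/283370.1 = 27.380... → 27.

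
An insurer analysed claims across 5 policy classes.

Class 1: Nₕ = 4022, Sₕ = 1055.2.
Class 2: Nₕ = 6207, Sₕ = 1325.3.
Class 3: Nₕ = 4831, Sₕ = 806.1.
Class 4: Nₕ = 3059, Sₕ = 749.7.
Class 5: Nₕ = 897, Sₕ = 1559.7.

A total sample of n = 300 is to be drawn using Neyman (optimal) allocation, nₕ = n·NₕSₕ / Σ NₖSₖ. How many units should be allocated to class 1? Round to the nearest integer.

63

1: NₕSₕ = 4022·1055.2 = 4244014.4
2: NₕSₕ = 6207·1325.3 = 8226137.1
3: NₕSₕ = 4831·806.1 = 3894269.1
4: NₕSₕ = 3059·749.7 = 2293332.3
5: NₕSₕ = 897·1559.7 = 1399050.9
Σ NₕSₕ = 20056803.8.
n_1 = 300·4244014.4/20056803.8 = 63.480... → 63.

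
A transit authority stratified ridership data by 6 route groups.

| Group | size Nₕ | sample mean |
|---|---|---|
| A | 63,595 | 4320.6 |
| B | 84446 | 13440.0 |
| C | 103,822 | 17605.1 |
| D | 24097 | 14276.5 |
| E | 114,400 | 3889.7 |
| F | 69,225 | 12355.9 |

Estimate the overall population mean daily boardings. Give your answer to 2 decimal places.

10622.32

N = 459585; weights Wₕ = Nₕ/N = (0.1384, 0.1837, 0.2259, 0.0524, 0.2489, 0.1506).
x̄_st = Σ Wₕ·x̄ₕ = 0.1384·4320.6 + 0.1837·13440.0 + 0.2259·17605.1 + 0.0524·14276.5 + 0.2489·3889.7 + 0.1506·12355.9 ≈ 10622.3205...
→ 10622.32.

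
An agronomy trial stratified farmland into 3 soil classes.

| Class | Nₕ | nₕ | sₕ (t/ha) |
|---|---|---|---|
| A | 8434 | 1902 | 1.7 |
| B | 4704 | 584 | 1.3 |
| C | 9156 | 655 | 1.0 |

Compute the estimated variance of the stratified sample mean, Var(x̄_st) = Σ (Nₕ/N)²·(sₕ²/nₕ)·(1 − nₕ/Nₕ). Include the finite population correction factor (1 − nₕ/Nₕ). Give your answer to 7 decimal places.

N = 22294. Term for each stratum: Wₕ²sₕ²/nₕ·(1−nₕ/Nₕ).
Var(x̄_st) = 0.0001684190 + 0.0001128398 + 0.0002390884 = 0.0005203472 → 0.0005203.

0.0005203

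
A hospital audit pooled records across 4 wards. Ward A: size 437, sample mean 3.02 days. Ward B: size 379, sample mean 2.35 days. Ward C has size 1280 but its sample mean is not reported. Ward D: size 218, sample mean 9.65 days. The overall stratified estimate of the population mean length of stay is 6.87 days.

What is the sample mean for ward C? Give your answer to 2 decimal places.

9.05

Σ Nₕx̄ₕ = N·μ, so 1280·x̄_C = 2314·6.87 − (437·3.02 + 379·2.35 + 218·9.65).
= 15897.18 − 4314.09 = 11583.09.
x̄_C = 11583.09 / 1280 = 9.0493... → 9.05.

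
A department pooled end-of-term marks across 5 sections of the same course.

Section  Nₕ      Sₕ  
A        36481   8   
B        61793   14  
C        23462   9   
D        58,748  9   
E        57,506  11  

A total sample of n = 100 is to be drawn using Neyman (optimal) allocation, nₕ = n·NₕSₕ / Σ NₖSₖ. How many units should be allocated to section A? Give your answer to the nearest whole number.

12

A: NₕSₕ = 36481·8 = 291848
B: NₕSₕ = 61793·14 = 865102
C: NₕSₕ = 23462·9 = 211158
D: NₕSₕ = 58748·9 = 528732
E: NₕSₕ = 57506·11 = 632566
Σ NₕSₕ = 2529406.
n_A = 100·291848/2529406 = 11.538... → 12.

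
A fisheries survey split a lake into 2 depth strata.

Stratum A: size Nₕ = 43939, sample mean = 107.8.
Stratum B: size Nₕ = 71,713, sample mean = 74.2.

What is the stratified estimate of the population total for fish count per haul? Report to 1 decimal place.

10057728.8

Estimate total by summing Nₕ·x̄ₕ over strata.
43939·107.8 + 71713·74.2 = 4736624.2 + 5321104.6 = 10057728.8.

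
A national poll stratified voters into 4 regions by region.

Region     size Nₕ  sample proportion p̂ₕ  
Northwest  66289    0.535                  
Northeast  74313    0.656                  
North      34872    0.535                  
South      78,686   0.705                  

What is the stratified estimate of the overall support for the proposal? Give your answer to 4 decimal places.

0.6230

N = 66289 + 74313 + 34872 + 78686 = 254160.
Overall proportion = Σ (Nₕ/N)·p̂ₕ.
Σ Nₕp̂ₕ = 35464.615 + 48749.328 + 18656.52 + 55473.63 = 158344.093.
158344.093 / 254160 = 0.623009... → 0.6230.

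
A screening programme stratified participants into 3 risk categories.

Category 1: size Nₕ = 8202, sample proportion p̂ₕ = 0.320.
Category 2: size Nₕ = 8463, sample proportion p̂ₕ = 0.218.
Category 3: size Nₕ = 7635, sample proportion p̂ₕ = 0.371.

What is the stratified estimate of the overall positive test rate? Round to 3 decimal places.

0.301

Wₕ = Nₕ/N with N = 24300: 0.3375, 0.3483, 0.3142.
p̂_st = 0.3375·0.320 + 0.3483·0.218 + 0.3142·0.371 ≈ 0.30050... → 0.301.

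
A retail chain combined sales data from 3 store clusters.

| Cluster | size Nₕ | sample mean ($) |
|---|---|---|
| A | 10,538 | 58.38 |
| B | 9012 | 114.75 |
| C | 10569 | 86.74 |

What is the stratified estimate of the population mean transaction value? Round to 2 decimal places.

x̄_st = (Σ Nₕx̄ₕ) / (Σ Nₕ) = (10538·58.38 + 9012·114.75 + 10569·86.74) / 30119
= 2566090.5 / 30119 = 85.1984... → 85.20.

85.20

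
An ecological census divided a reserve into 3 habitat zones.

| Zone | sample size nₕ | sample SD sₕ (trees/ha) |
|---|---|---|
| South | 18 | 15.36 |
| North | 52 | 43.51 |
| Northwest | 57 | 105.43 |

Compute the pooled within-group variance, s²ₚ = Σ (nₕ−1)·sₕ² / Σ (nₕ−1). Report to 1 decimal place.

Degrees of freedom: 17 + 51 + 56 = 124.
Σ(nₕ−1)sₕ² = 17·235.9296 + 51·1893.1201 + 56·11115.4849 = 723027.0827.
s²ₚ = 723027.0827 / 124 = 5830.864... → 5830.9.

5830.9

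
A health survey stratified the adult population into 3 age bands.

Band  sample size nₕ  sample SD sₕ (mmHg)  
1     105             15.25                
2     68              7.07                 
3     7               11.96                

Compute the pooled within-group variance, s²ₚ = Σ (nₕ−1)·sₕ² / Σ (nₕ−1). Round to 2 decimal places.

Degrees of freedom: 104 + 67 + 6 = 177.
Σ(nₕ−1)sₕ² = 104·232.5625 + 67·49.9849 + 6·143.0416 = 28393.7379.
s²ₚ = 28393.7379 / 177 = 160.4166... → 160.42.

160.42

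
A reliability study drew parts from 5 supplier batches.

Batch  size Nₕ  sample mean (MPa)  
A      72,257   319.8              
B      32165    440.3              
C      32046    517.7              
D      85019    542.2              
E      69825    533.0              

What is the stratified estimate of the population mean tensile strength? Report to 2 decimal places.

N = 291312; weights Wₕ = Nₕ/N = (0.2480, 0.1104, 0.1100, 0.2918, 0.2397).
x̄_st = Σ Wₕ·x̄ₕ = 0.2480·319.8 + 0.1104·440.3 + 0.1100·517.7 + 0.2918·542.2 + 0.2397·533.0 ≈ 470.8844...
→ 470.88.

470.88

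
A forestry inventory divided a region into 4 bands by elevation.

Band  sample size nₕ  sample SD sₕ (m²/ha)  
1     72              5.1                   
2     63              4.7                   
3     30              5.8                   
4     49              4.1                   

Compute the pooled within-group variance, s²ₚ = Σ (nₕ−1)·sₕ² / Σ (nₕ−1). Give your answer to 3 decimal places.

23.803

Degrees of freedom: 71 + 62 + 29 + 48 = 210.
Σ(nₕ−1)sₕ² = 71·26.01 + 62·22.09 + 29·33.64 + 48·16.81 = 4998.73.
s²ₚ = 4998.73 / 210 = 23.80348... → 23.803.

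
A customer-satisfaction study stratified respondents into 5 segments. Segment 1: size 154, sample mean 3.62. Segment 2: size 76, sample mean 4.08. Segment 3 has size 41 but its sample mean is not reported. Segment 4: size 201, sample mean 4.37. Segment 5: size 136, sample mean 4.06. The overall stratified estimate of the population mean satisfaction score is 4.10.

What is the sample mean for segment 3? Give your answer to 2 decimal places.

N = 154 + 76 + 41 + 201 + 136 = 608.
Overall total = μ·N = 4.10·608 = 2492.8.
Subtract the known strata: 154·3.62 + 76·4.08 + 201·4.37 + 136·4.06 = 2298.09.
Remaining total for segment 3: 2492.8 − 2298.09 = 194.71.
Divide by its size: 194.71 / 41 = 4.7490... → 4.75.

4.75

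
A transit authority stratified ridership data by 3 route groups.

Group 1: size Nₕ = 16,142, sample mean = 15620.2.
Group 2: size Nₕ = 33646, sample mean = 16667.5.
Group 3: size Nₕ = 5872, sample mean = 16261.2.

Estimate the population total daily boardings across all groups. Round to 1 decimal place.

1: 16142·15620.2 = 252141268.4
2: 33646·16667.5 = 560794705
3: 5872·16261.2 = 95485766.4
τ̂ = Σ Nₕx̄ₕ = 908421739.8.

908421739.8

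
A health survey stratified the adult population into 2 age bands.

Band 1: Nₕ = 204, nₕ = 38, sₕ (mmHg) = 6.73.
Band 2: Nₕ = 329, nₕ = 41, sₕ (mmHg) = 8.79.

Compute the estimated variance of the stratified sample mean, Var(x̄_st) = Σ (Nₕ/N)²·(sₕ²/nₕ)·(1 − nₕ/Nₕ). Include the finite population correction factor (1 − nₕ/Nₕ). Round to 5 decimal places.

0.77061

N = 533; Wₕ = Nₕ/N.
band 1: (204/533)²·6.73²/38·(1 − 38/204) = 0.14207916
band 2: (329/533)²·8.79²/41·(1 − 41/329) = 0.62853268
Sum = 0.77061183 → 0.77061.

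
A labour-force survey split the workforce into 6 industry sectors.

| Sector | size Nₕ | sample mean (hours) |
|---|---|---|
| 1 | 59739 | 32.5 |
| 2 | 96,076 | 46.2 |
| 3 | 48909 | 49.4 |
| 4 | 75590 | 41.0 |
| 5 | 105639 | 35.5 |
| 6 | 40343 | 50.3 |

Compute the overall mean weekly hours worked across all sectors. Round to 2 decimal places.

41.46

N = 59739 + 96076 + 48909 + 75590 + 105639 + 40343 = 426296.
The stratified mean weights each stratum mean by its population share Nₕ/N.
Σ Nₕx̄ₕ = 59739·32.5 + 96076·46.2 + 48909·49.4 + 75590·41.0 + 105639·35.5 + 40343·50.3 = 1941517.5 + 4438711.2 + 2416104.6 + 3099190 + 3750184.5 + 2029252.9 = 17674960.7.
Divide by N: 17674960.7 / 426296 = 41.4617... → 41.46.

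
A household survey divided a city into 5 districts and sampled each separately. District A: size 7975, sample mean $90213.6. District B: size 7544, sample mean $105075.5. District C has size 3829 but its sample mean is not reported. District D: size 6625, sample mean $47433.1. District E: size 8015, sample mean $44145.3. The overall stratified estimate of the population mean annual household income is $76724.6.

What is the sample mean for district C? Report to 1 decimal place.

N = 7975 + 7544 + 3829 + 6625 + 8015 = 33988.
Overall total = μ·N = 76724.6·33988 = 2607715704.8.
Subtract the known strata: 7975·90213.6 + 7544·105075.5 + 6625·47433.1 + 8015·44145.3 = 2180211899.
Remaining total for district C: 2607715704.8 − 2180211899 = 427503805.8.
Divide by its size: 427503805.8 / 3829 = 111648.944... → 111648.9.

111648.9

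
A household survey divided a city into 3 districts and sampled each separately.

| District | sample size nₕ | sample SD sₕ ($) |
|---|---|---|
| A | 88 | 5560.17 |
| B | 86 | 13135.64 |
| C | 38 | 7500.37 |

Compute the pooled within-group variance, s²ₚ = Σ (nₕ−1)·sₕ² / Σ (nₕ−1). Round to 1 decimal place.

Degrees of freedom: 87 + 85 + 37 = 209.
Σ(nₕ−1)sₕ² = 87·30915490.4289 + 85·172545038.2096 + 37·56255550.1369 = 19437431270.1956.
s²ₚ = 19437431270.1956 / 209 = 93002063.494... → 93002063.5.

93002063.5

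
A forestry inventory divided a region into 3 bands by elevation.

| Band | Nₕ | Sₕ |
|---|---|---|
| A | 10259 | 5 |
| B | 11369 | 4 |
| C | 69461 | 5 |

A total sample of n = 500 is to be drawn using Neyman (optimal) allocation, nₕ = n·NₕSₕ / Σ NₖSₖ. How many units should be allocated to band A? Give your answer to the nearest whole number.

58

A: NₕSₕ = 10259·5 = 51295
B: NₕSₕ = 11369·4 = 45476
C: NₕSₕ = 69461·5 = 347305
Σ NₕSₕ = 444076.
n_A = 500·51295/444076 = 57.755... → 58.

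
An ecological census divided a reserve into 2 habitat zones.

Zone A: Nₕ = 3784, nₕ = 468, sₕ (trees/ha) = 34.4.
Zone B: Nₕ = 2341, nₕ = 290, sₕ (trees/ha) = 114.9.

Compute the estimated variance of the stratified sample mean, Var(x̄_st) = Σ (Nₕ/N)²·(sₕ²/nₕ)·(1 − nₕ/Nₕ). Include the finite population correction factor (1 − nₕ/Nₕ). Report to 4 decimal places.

N = 6125; Wₕ = Nₕ/N.
zone A: (3784/6125)²·34.4²/468·(1 − 468/3784) = 0.8457159
zone B: (2341/6125)²·114.9²/290·(1 − 290/2341) = 5.8263551
Sum = 6.6720710 → 6.6721.

6.6721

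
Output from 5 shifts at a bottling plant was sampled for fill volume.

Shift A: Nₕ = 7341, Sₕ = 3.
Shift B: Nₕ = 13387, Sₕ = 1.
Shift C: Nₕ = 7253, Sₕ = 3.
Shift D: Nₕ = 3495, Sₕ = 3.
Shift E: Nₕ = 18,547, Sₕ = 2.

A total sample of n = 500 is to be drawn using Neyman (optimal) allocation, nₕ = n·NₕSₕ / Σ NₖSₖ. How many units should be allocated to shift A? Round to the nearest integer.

A: NₕSₕ = 7341·3 = 22023
B: NₕSₕ = 13387·1 = 13387
C: NₕSₕ = 7253·3 = 21759
D: NₕSₕ = 3495·3 = 10485
E: NₕSₕ = 18547·2 = 37094
Σ NₕSₕ = 104748.
n_A = 500·22023/104748 = 105.124... → 105.

105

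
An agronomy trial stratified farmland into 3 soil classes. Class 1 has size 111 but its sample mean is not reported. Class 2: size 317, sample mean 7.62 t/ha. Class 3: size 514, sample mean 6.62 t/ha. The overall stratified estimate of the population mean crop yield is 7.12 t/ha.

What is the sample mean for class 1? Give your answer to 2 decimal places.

8.01

Σ Nₕx̄ₕ = N·μ, so 111·x̄_1 = 942·7.12 − (317·7.62 + 514·6.62).
= 6707.04 − 5818.22 = 888.82.
x̄_1 = 888.82 / 111 = 8.0074... → 8.01.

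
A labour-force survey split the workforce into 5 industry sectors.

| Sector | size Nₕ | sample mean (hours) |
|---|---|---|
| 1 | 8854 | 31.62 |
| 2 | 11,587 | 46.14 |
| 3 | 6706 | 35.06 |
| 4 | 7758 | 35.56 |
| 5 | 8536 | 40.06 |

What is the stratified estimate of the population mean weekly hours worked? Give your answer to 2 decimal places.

N = 8854 + 11587 + 6706 + 7758 + 8536 = 43441.
The stratified mean weights each stratum mean by its population share Nₕ/N.
Σ Nₕx̄ₕ = 8854·31.62 + 11587·46.14 + 6706·35.06 + 7758·35.56 + 8536·40.06 = 279963.48 + 534624.18 + 235112.36 + 275874.48 + 341952.16 = 1667526.66.
Divide by N: 1667526.66 / 43441 = 38.3860... → 38.39.

38.39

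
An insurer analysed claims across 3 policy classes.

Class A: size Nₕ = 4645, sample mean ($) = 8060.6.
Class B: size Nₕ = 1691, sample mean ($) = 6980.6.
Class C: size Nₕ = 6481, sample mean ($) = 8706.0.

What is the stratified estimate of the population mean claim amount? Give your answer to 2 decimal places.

8244.46

N = 12817; weights Wₕ = Nₕ/N = (0.3624, 0.1319, 0.5057).
x̄_st = Σ Wₕ·x̄ₕ = 0.3624·8060.6 + 0.1319·6980.6 + 0.5057·8706.0 ≈ 8244.4619...
→ 8244.46.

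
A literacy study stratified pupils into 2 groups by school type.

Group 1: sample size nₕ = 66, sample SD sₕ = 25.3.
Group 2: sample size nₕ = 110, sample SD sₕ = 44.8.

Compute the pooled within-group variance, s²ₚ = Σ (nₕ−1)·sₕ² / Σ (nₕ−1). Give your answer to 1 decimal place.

1496.4

Degrees of freedom: 65 + 109 = 174.
Σ(nₕ−1)sₕ² = 65·640.09 + 109·2007.04 = 260373.21.
s²ₚ = 260373.21 / 174 = 1496.398... → 1496.4.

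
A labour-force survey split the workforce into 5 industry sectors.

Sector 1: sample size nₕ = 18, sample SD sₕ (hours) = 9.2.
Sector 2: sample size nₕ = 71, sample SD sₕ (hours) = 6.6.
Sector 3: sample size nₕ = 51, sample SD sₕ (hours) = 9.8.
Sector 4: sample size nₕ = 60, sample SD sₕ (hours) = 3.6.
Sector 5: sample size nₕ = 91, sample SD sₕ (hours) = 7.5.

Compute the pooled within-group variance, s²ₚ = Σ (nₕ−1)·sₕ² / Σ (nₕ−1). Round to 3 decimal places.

1: (18−1)·9.2² = 17·84.64 = 1438.88
2: (71−1)·6.6² = 70·43.56 = 3049.2
3: (51−1)·9.8² = 50·96.04 = 4802
4: (60−1)·3.6² = 59·12.96 = 764.64
5: (91−1)·7.5² = 90·56.25 = 5062.5
Numerator = 15117.22; denominator = Σ(nₕ−1) = 286.
s²ₚ = 15117.22/286 = 52.85741... → 52.857.

52.857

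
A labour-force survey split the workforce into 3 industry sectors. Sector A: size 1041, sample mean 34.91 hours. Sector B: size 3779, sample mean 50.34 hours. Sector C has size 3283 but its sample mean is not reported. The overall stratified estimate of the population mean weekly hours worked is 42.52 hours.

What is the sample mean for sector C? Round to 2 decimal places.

35.93

N = 1041 + 3779 + 3283 = 8103.
Overall total = μ·N = 42.52·8103 = 344539.56.
Subtract the known strata: 1041·34.91 + 3779·50.34 = 226576.17.
Remaining total for sector C: 344539.56 − 226576.17 = 117963.39.
Divide by its size: 117963.39 / 3283 = 35.9316... → 35.93.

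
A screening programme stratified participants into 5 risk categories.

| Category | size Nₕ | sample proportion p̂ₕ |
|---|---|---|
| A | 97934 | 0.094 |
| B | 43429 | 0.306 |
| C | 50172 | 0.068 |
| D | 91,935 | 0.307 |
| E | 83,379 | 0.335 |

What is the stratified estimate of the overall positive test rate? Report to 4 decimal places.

0.2237

N = 97934 + 43429 + 50172 + 91935 + 83379 = 366849.
Overall proportion = Σ (Nₕ/N)·p̂ₕ.
Σ Nₕp̂ₕ = 9205.796 + 13289.274 + 3411.696 + 28224.045 + 27931.965 = 82062.776.
82062.776 / 366849 = 0.223696... → 0.2237.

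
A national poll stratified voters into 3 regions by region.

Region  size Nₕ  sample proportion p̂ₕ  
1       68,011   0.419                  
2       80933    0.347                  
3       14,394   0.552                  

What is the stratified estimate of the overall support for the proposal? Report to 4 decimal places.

0.3950

Wₕ = Nₕ/N with N = 163338: 0.4164, 0.4955, 0.0881.
p̂_st = 0.4164·0.419 + 0.4955·0.347 + 0.0881·0.552 ≈ 0.395045... → 0.3950.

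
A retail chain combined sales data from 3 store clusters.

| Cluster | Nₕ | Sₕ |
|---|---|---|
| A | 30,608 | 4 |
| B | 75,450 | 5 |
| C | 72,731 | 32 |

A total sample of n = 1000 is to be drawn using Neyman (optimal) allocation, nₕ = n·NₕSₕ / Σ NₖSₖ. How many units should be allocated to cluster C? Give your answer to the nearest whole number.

823

A: NₕSₕ = 30608·4 = 122432
B: NₕSₕ = 75450·5 = 377250
C: NₕSₕ = 72731·32 = 2327392
Σ NₕSₕ = 2827074.
n_C = 1000·2327392/2827074 = 823.251... → 823.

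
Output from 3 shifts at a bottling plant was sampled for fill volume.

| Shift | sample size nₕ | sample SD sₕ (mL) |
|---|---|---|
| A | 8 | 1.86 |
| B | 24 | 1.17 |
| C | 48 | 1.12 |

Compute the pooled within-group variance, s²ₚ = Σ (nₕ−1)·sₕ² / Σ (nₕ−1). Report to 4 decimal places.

1.4891

A: (8−1)·1.86² = 7·3.4596 = 24.2172
B: (24−1)·1.17² = 23·1.3689 = 31.4847
C: (48−1)·1.12² = 47·1.2544 = 58.9568
Numerator = 114.6587; denominator = Σ(nₕ−1) = 77.
s²ₚ = 114.6587/77 = 1.489074... → 1.4891.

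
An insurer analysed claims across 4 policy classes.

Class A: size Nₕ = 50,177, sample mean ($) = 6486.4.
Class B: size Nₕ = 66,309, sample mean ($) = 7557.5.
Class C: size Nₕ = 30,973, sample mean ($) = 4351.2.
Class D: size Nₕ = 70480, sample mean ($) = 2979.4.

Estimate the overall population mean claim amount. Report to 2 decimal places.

x̄_st = (Σ Nₕx̄ₕ) / (Σ Nₕ) = (50177·6486.4 + 66309·7557.5 + 30973·4351.2 + 70480·2979.4) / 217939
= 1171356189.9 / 217939 = 5374.6975... → 5374.70.

5374.70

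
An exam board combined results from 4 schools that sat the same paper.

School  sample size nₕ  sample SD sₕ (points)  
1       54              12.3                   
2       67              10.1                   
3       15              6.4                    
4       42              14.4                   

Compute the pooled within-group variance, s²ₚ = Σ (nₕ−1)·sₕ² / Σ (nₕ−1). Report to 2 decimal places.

136.93

Degrees of freedom: 53 + 66 + 14 + 41 = 174.
Σ(nₕ−1)sₕ² = 53·151.29 + 66·102.01 + 14·40.96 + 41·207.36 = 23826.23.
s²ₚ = 23826.23 / 174 = 136.9324... → 136.93.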